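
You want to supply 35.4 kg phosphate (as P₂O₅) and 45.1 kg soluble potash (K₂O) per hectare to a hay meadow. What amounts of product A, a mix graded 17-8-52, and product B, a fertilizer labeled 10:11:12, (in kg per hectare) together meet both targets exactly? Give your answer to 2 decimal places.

14.98 kg product A, 310.92 kg product B

With a, b = kg per hectare of product A and product B:
P₂O₅: 0.08·a + 0.11·b = 35.4
K₂O: 0.52·a + 0.12·b = 45.1
Eliminate b: (row1) − 0.11/0.12·(row2) → -0.396667·a = -5.94167, so a = 14.979.
Then b = (45.1 − 0.52·14.979) / 0.12 = 310.924.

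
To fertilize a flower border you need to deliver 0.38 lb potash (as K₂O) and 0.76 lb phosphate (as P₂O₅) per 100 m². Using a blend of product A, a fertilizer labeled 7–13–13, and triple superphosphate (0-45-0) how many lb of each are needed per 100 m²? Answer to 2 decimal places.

Per-100 m² balance (a = product A, b = triple superphosphate):
K₂O: 0.13·a + 0·b = 0.38
P₂O₅: 0.13·a + 0.45·b = 0.76
From row1: a = (0.38 − 0·b) / 0.13.
Into row2: 0.13·(0.38 − 0·b)/0.13 + 0.45·b = 0.76 → b = 0.844444, a = 2.92308.

2.92 lb product A, 0.84 lb triple superphosphate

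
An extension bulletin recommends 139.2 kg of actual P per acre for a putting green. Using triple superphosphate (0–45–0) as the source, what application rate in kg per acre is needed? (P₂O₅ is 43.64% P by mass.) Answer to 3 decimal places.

As P₂O₅: 139.2 / 0.4364 = 318.973 kg per acre.
Product per acre = 318.973 / 45% = 708.8298 kg.

708.830 kg of product per acre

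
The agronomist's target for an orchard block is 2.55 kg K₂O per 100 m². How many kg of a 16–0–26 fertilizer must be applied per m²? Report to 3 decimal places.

0.098 kg of product per sq m

Product per 100 m² = 2.55 / 26% = 9.80769 kg.
Convert to per m²: 9.80769 × 0.01 = 0.0980769 kg.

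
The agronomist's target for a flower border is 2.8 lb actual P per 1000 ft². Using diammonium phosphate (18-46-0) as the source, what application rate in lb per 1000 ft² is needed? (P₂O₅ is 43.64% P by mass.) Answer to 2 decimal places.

13.95 lb of product per thousand sq ft

As P₂O₅: 2.8 / 0.4364 = 6.41613 lb per 1000 ft².
Product per 1000 ft² = 6.41613 / 46% = 13.9481 lb.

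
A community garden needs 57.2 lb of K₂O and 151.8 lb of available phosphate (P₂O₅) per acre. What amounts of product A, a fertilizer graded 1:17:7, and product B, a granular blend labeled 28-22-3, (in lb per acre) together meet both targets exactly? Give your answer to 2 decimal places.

779.61 lb product A, 87.57 lb product B

With a, b = lb per acre of product A and product B:
K₂O: 0.07·a + 0.03·b = 57.2
P₂O₅: 0.17·a + 0.22·b = 151.8
Eliminate a: (row1) − 0.07/0.17·(row2) → -0.0605882·b = -5.30588, so b = 87.5728.
Back-substitute: a = (57.2 − 0.03·87.5728) / 0.07 = 779.612.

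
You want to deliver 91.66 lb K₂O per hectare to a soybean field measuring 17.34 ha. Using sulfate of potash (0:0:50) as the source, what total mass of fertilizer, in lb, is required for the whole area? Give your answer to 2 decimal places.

3178.77 lb

Product per hectare = 91.66 / 50% = 183.32 lb.
Total product = 183.32 × 17.34 = 3178.769 lb.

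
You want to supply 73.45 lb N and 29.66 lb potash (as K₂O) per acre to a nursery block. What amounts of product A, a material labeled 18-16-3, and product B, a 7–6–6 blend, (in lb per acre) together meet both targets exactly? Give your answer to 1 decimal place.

267.9 lb product A, 360.4 lb product B

Let a = lb of product A, b = lb of product B (per acre).
N: 0.18·a + 0.07·b = 73.45
K₂O: 0.03·a + 0.06·b = 29.66
Eliminate a: (row1) − 0.18/0.03·(row2) → -0.29·b = -104.51, so b = 360.379.
Back-substitute: a = (73.45 − 0.07·360.379) / 0.18 = 267.908.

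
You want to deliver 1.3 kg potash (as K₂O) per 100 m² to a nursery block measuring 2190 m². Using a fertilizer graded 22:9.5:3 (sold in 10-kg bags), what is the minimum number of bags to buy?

95 bags

Product per 100 m² = 1.3 / 3% = 43.3333 kg.
Total product = 43.3333 × 2190 / 100 = 949 kg.
Bags = ⌈949 / 10⌉ = 95.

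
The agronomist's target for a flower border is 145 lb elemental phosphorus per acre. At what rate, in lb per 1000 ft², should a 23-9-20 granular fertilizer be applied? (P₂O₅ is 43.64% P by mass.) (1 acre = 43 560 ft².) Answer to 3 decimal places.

As P₂O₅: 145 / 0.4364 = 332.264 lb per acre.
Product per acre = 332.264 / 9% = 3691.82 lb.
Convert to per 1000 ft²: 3691.82 × 0.0229568 = 84.7526 lb.

84.753 lb of product per thousand sq ft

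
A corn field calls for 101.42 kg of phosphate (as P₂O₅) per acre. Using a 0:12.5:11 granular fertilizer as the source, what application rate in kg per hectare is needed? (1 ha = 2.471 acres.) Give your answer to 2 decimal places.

Product per acre = 101.42 / 12.5% = 811.36 kg.
Convert to per hectare: 811.36 × 2.471 = 2004.871 kg.

2004.87 kg of product per hectare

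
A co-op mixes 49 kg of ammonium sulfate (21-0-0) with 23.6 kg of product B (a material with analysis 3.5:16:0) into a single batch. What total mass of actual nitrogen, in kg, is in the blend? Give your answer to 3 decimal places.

N mass = 21%×49 + 3.5%×23.6 = 11.116 kg.

11.116 kg N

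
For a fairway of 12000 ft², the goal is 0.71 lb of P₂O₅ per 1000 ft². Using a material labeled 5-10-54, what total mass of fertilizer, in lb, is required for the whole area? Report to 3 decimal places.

85.200 lb

Product per 1000 ft² = 0.71 / 10% = 7.1 lb.
Total product = 7.1 × 12000 / 1000 = 85.2 lb.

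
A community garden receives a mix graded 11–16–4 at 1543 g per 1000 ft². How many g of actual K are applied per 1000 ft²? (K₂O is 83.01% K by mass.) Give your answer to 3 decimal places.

K₂O per 1000 ft² = 1543 × 4% = 61.72 g.
Elemental K = 61.72 × 0.8301 = 51.2338 g per 1000 ft².

51.234 g K per thousand sq ft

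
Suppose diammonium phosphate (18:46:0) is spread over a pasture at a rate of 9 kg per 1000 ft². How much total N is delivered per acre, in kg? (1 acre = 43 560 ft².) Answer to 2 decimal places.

70.57 kg N per acre

nitrogen per 1000 ft² = 9 × 18% = 1.62 kg.
Convert to per acre: 1.62 × 43.56 = 70.5672 kg.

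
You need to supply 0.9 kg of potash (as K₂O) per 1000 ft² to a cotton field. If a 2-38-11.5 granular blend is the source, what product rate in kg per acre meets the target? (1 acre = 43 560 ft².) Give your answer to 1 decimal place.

340.9 kg of product per acre

Product per 1000 ft² = 0.9 / 11.5% = 7.82609 kg.
Convert to per acre: 7.82609 × 43.56 = 340.904 kg.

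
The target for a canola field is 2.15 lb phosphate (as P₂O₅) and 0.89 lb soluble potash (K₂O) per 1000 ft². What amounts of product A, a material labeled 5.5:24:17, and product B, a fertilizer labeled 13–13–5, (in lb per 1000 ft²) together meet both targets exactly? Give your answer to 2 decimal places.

Per-1000 ft² balance (a = product A, b = product B):
P₂O₅: 0.24·a + 0.13·b = 2.15
K₂O: 0.17·a + 0.05·b = 0.89
From row1: a = (2.15 − 0.13·b) / 0.24.
Into row2: 0.17·(2.15 − 0.13·b)/0.24 + 0.05·b = 0.89 → b = 15.0396, a = 0.811881.

0.81 lb product A, 15.04 lb product B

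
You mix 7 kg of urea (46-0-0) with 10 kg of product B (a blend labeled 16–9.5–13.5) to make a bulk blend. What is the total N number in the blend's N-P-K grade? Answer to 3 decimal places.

Total mass = 7 + 10 = 17 kg.
N mass = 46%×7 + 16%×10 = 4.82 kg.
% N = 4.82 / 17 = 28.3529%.

28.353% N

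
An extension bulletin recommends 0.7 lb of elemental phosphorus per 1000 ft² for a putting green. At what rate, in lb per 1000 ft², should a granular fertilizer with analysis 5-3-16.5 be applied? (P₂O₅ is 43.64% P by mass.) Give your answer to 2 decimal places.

53.47 lb of product per thousand sq ft

As P₂O₅: 0.7 / 0.4364 = 1.60403 lb per 1000 ft².
Product per 1000 ft² = 1.60403 / 3% = 53.4678 lb.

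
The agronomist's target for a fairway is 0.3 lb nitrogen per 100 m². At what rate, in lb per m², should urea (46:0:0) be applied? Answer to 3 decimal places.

0.007 lb of product per sq m

Product per 100 m² = 0.3 / 46% = 0.652174 lb.
Convert to per m²: 0.652174 × 0.01 = 0.00652174 lb.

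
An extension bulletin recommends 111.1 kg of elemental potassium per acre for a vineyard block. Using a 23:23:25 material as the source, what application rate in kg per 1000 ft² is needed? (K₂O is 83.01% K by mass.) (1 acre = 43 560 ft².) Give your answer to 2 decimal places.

As K₂O: 111.1 / 0.8301 = 133.839 kg per acre.
Product per acre = 133.839 / 25% = 535.357 kg.
Convert to per 1000 ft²: 535.357 × 0.0229568 = 12.2901 kg.

12.29 kg of product per thousand sq ft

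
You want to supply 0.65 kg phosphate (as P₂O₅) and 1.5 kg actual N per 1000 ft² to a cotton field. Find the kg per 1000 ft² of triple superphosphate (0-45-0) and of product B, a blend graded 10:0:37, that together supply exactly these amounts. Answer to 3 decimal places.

1.444 kg triple superphosphate, 15.000 kg product B

With a, b = kg per 1000 ft² of triple superphosphate and product B:
P₂O₅: 0.45·a + 0·b = 0.65
N: 0·a + 0.1·b = 1.5
Solving simultaneously: a = 1.44444, b = 15.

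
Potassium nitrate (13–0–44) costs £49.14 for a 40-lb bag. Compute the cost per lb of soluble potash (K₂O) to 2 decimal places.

K₂O in bag = 40 × 44% = 17.6 lb.
Cost per lb K₂O = £49.14 / 17.6 = £2.7920.

£2.79 per lb K₂O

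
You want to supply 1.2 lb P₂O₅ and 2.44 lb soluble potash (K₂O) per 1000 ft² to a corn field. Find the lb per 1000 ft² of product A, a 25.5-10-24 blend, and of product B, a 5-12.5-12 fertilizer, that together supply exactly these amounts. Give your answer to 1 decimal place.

8.9 lb product A, 2.4 lb product B

Per-1000 ft² balance (a = product A, b = product B):
P₂O₅: 0.1·a + 0.125·b = 1.2
K₂O: 0.24·a + 0.12·b = 2.44
Eliminate a: (row1) − 0.1/0.24·(row2) → 0.075·b = 0.183333, so b = 2.44444.
Back-substitute: a = (1.2 − 0.125·2.44444) / 0.1 = 8.94444.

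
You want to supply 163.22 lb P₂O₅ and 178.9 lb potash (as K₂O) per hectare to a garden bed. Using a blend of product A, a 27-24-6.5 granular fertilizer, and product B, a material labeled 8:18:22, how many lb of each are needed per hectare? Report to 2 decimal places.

90.18 lb product A, 786.54 lb product B

Let a = lb of product A, b = lb of product B (per hectare).
P₂O₅: 0.24·a + 0.18·b = 163.22
K₂O: 0.065·a + 0.22·b = 178.9
Eliminate a: (row1) − 0.24/0.065·(row2) → -0.632308·b = -497.334, so b = 786.538.
Back-substitute: a = (163.22 − 0.18·786.538) / 0.24 = 90.18005.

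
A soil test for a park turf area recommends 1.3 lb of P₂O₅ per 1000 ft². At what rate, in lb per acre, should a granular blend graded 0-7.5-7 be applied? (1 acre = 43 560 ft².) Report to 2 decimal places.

Product per 1000 ft² = 1.3 / 7.5% = 17.3333 lb.
Convert to per acre: 17.3333 × 43.56 = 755.04 lb.

755.04 lb of product per acre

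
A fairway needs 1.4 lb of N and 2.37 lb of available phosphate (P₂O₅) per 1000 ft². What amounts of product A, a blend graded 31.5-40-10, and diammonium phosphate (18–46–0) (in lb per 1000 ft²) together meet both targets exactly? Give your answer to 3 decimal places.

Per-1000 ft² balance (a = product A, b = diammonium phosphate):
N: 0.315·a + 0.18·b = 1.4
P₂O₅: 0.4·a + 0.46·b = 2.37
From row1: a = (1.4 − 0.18·b) / 0.315.
Into row2: 0.4·(1.4 − 0.18·b)/0.315 + 0.46·b = 2.37 → b = 2.55898, a = 2.98217.

2.982 lb product A, 2.559 lb diammonium phosphate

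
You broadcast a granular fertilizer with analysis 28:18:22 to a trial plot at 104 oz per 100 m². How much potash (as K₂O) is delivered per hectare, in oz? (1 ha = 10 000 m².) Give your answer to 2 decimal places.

2288.00 oz K₂O per hectare

K₂O per 100 m² = 104 × 22% = 22.88 oz.
Convert to per hectare: 22.88 × 100 = 2288 oz.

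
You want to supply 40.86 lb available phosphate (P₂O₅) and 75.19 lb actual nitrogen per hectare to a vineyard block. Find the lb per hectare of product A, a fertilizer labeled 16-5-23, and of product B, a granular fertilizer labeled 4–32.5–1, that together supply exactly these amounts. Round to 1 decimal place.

Per-hectare balance (a = product A, b = product B):
P₂O₅: 0.05·a + 0.325·b = 40.86
N: 0.16·a + 0.04·b = 75.19
Eliminate b: (row1) − 0.325/0.04·(row2) → -1.25·a = -570.059, so a = 456.047.
Then b = (75.19 − 0.16·456.047) / 0.04 = 55.562.

456.0 lb product A, 55.6 lb product B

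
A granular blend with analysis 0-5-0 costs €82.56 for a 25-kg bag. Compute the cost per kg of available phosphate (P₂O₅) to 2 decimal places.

€66.05 per kg P₂O₅

P₂O₅ in bag = 25 × 5% = 1.25 kg.
Cost per kg P₂O₅ = €82.56 / 1.25 = €66.0480.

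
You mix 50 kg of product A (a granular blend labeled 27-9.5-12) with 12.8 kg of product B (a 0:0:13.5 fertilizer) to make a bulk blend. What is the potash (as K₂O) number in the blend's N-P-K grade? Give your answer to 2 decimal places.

12.31% K₂O

Total mass = 50 + 12.8 = 62.8 kg.
K₂O mass = 12%×50 + 13.5%×12.8 = 7.728 kg.
% K₂O = 7.728 / 62.8 = 12.3057%.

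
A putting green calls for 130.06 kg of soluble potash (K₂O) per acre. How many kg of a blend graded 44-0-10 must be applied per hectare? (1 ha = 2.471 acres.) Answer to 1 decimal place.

Product per acre = 130.06 / 10% = 1300.6 kg.
Convert to per hectare: 1300.6 × 2.471 = 3213.78 kg.

3213.8 kg of product per hectare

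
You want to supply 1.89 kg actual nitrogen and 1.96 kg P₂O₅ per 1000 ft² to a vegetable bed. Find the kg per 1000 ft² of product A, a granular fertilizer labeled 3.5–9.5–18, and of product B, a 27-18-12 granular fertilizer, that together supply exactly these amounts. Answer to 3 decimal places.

With a, b = kg per 1000 ft² of product A and product B:
N: 0.035·a + 0.27·b = 1.89
P₂O₅: 0.095·a + 0.18·b = 1.96
Solving simultaneously: a = 9.76744, b = 5.73385.

9.767 kg product A, 5.734 kg product B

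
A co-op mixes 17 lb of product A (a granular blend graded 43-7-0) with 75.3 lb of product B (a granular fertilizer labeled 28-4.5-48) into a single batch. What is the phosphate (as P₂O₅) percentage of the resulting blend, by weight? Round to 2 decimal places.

Total mass = 17 + 75.3 = 92.3 lb.
P₂O₅ mass = 7%×17 + 4.5%×75.3 = 4.5785 lb.
% P₂O₅ = 4.5785 / 92.3 = 4.96046%.

4.96% P₂O₅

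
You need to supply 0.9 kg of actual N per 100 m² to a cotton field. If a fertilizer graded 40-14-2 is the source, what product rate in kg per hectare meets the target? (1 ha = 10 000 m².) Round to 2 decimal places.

Product per 100 m² = 0.9 / 40% = 2.25 kg.
Convert to per hectare: 2.25 × 100 = 225 kg.

225.00 kg of product per hectare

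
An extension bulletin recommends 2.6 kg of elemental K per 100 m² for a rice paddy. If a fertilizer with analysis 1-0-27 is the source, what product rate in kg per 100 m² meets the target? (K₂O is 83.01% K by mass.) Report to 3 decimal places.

As K₂O: 2.6 / 0.8301 = 3.13215 kg per 100 m².
Product per 100 m² = 3.13215 / 27% = 11.6006 kg.

11.601 kg of product per hundred sq m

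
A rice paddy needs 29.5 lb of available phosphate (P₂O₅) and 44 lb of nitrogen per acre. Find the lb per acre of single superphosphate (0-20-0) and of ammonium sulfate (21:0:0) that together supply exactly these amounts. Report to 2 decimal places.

147.50 lb single superphosphate, 209.52 lb ammonium sulfate

With a, b = lb per acre of single superphosphate and ammonium sulfate:
P₂O₅: 0.2·a + 0·b = 29.5
N: 0·a + 0.21·b = 44
Solving simultaneously: a = 147.5, b = 209.524.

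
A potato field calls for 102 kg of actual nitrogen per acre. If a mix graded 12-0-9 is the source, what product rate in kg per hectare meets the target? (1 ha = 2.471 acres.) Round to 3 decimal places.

2100.350 kg of product per hectare

Product per acre = 102 / 12% = 850 kg.
Convert to per hectare: 850 × 2.471 = 2100.35 kg.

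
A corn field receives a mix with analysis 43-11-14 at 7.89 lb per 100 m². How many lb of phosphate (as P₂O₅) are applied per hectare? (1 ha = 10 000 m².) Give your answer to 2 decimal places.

P₂O₅ per 100 m² = 7.89 × 11% = 0.8679 lb.
Convert to per hectare: 0.8679 × 100 = 86.79 lb.

86.79 lb P₂O₅ per hectare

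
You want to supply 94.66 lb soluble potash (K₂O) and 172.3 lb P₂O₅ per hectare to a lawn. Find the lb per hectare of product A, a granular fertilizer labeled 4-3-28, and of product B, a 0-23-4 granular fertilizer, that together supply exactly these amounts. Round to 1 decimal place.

Per-hectare balance (a = product A, b = product B):
K₂O: 0.28·a + 0.04·b = 94.66
P₂O₅: 0.03·a + 0.23·b = 172.3
Solving simultaneously: a = 235.44, b = 718.421.

235.4 lb product A, 718.4 lb product B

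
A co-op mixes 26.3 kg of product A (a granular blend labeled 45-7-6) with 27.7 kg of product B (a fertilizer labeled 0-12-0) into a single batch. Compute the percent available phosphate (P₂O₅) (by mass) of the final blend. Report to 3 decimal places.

9.565% P₂O₅

Total mass = 26.3 + 27.7 = 54 kg.
P₂O₅ mass = 7%×26.3 + 12%×27.7 = 5.165 kg.
% P₂O₅ = 5.165 / 54 = 9.56481%.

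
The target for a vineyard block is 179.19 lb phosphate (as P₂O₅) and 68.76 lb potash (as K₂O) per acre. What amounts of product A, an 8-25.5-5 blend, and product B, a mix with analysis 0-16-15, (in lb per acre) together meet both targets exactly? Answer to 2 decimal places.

With a, b = lb per acre of product A and product B:
P₂O₅: 0.255·a + 0.16·b = 179.19
K₂O: 0.05·a + 0.15·b = 68.76
Eliminate a: (row1) − 0.255/0.05·(row2) → -0.605·b = -171.486, so b = 283.448.
Back-substitute: a = (179.19 − 0.16·283.448) / 0.255 = 524.856.

524.86 lb product A, 283.45 lb product B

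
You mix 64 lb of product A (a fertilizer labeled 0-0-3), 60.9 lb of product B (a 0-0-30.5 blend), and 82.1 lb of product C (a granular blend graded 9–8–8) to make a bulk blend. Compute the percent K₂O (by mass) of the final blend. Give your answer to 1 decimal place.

13.1% K₂O

Total mass = 64 + 60.9 + 82.1 = 207 lb.
K₂O mass = 3%×64 + 30.5%×60.9 + 8%×82.1 = 27.0625 lb.
% K₂O = 27.0625 / 207 = 13.0737%.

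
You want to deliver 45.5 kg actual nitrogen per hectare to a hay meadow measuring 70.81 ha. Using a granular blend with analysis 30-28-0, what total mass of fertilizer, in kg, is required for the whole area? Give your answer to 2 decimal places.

10739.52 kg

Product per hectare = 45.5 / 30% = 151.667 kg.
Total product = 151.667 × 70.81 = 10739.517 kg.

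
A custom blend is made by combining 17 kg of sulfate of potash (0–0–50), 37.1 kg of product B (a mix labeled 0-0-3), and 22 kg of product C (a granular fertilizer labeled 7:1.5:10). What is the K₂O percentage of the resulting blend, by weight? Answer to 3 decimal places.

15.523% K₂O

Total mass = 17 + 37.1 + 22 = 76.1 kg.
K₂O mass = 50%×17 + 3%×37.1 + 10%×22 = 11.813 kg.
% K₂O = 11.813 / 76.1 = 15.522996%.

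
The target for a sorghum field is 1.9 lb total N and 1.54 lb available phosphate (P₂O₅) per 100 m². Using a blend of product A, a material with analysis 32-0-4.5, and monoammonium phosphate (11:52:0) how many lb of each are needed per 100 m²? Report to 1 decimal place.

With a, b = lb per 100 m² of product A and monoammonium phosphate:
N: 0.32·a + 0.11·b = 1.9
P₂O₅: 0·a + 0.52·b = 1.54
Solving simultaneously: a = 4.91947, b = 2.96154.

4.9 lb product A, 3.0 lb monoammonium phosphate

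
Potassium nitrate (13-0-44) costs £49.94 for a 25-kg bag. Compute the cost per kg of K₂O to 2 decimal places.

£4.54 per kg K₂O

K₂O in bag = 25 × 44% = 11 kg.
Cost per kg K₂O = £49.94 / 11 = £4.5400.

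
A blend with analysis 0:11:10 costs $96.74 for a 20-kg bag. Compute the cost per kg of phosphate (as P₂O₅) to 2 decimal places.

$43.97 per kg P₂O₅

P₂O₅ in bag = 20 × 11% = 2.2 kg.
Cost per kg P₂O₅ = $96.74 / 2.2 = $43.9727.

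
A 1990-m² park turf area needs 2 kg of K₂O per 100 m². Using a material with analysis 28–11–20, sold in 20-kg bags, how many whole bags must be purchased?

Product per 100 m² = 2 / 20% = 10 kg.
Total product = 10 × 1990 / 100 = 199 kg.
Bags = ⌈199 / 20⌉ = 10.

10 bags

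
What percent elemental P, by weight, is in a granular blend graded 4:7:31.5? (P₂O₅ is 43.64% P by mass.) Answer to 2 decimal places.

%P = 7 × 0.4364 = 3.0548%.

3.05% P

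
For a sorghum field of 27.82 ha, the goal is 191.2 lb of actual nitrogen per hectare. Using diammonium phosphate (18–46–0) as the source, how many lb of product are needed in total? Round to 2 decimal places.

Product per hectare = 191.2 / 18% = 1062.22 lb.
Total product = 1062.22 × 27.82 = 29551.022 lb.

29551.02 lb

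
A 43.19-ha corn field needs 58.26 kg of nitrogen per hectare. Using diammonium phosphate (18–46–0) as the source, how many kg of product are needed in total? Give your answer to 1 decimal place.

13979.2 kg

Product per hectare = 58.26 / 18% = 323.667 kg.
Total product = 323.667 × 43.19 = 13979.16 kg.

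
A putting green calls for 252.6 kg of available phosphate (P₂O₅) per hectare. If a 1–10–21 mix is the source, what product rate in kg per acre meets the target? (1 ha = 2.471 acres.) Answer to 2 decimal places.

1022.26 kg of product per acre

Product per hectare = 252.6 / 10% = 2526 kg.
Convert to per acre: 2526 × 0.404694 = 1022.258 kg.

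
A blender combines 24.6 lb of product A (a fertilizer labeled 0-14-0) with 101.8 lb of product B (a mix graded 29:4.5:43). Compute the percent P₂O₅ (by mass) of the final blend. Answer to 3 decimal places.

Total mass = 24.6 + 101.8 = 126.4 lb.
P₂O₅ mass = 14%×24.6 + 4.5%×101.8 = 8.025 lb.
% P₂O₅ = 8.025 / 126.4 = 6.34889%.

6.349% P₂O₅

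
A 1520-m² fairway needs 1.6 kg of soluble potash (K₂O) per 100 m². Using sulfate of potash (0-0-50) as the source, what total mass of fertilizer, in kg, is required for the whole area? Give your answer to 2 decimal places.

Product per 100 m² = 1.6 / 50% = 3.2 kg.
Total product = 3.2 × 1520 / 100 = 48.64 kg.

48.64 kg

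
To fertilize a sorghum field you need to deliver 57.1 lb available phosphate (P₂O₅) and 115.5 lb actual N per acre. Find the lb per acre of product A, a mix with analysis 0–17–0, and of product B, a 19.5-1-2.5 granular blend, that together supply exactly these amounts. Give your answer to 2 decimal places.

Per-acre balance (a = product A, b = product B):
P₂O₅: 0.17·a + 0.01·b = 57.1
N: 0·a + 0.195·b = 115.5
Solving simultaneously: a = 301.041, b = 592.308.

301.04 lb product A, 592.31 lb product B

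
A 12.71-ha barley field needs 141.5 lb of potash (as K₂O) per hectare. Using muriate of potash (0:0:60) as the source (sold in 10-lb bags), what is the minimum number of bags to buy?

300 bags

Product per hectare = 141.5 / 60% = 235.833 lb.
Total product = 235.833 × 12.71 = 2997.44 lb.
Bags = ⌈2997.44 / 10⌉ = 300.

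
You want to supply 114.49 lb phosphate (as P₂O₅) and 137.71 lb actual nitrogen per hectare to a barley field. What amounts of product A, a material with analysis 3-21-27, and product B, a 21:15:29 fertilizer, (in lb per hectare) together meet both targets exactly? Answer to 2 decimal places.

Per-hectare balance (a = product A, b = product B):
P₂O₅: 0.21·a + 0.15·b = 114.49
N: 0.03·a + 0.21·b = 137.71
Eliminate b: (row1) − 0.15/0.21·(row2) → 0.188571·a = 16.1257, so a = 85.5152.
Then b = (137.71 − 0.03·85.5152) / 0.21 = 643.545.

85.52 lb product A, 643.55 lb product B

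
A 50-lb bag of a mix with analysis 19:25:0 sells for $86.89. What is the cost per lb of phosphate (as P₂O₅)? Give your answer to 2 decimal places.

P₂O₅ in bag = 50 × 25% = 12.5 lb.
Cost per lb P₂O₅ = $86.89 / 12.5 = $6.9512.

$6.95 per lb P₂O₅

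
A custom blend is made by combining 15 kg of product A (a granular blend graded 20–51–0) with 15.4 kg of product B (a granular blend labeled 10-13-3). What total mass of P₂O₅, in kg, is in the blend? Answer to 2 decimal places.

9.65 kg P₂O₅

P₂O₅ mass = 51%×15 + 13%×15.4 = 9.652 kg.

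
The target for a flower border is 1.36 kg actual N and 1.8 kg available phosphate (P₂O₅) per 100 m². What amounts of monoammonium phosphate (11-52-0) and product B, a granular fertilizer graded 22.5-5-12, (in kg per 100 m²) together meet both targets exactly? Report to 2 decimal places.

3.02 kg monoammonium phosphate, 4.57 kg product B

Per-100 m² balance (a = monoammonium phosphate, b = product B):
N: 0.11·a + 0.225·b = 1.36
P₂O₅: 0.52·a + 0.05·b = 1.8
Solving simultaneously: a = 3.02242, b = 4.56682.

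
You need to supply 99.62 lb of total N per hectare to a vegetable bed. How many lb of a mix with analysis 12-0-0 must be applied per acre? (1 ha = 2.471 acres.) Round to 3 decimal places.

335.964 lb of product per acre

Product per hectare = 99.62 / 12% = 830.167 lb.
Convert to per acre: 830.167 × 0.404694 = 335.9638 lb.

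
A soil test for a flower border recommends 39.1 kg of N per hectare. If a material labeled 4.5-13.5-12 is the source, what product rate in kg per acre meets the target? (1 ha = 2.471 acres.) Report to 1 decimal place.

351.6 kg of product per acre

Product per hectare = 39.1 / 4.5% = 868.889 kg.
Convert to per acre: 868.889 × 0.404694 = 351.635 kg.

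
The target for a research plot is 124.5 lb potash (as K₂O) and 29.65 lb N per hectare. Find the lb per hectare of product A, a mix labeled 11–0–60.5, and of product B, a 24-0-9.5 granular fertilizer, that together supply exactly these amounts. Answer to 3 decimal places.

200.840 lb product A, 31.490 lb product B

With a, b = lb per hectare of product A and product B:
K₂O: 0.605·a + 0.095·b = 124.5
N: 0.11·a + 0.24·b = 29.65
Eliminate b: (row1) − 0.095/0.24·(row2) → 0.561458·a = 112.764, so a = 200.8404.
Then b = (29.65 − 0.11·200.8404) / 0.24 = 31.4898.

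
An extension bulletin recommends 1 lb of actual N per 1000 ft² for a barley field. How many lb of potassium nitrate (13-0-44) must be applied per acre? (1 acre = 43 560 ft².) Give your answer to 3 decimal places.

Product per 1000 ft² = 1 / 13% = 7.69231 lb.
Convert to per acre: 7.69231 × 43.56 = 335.0769 lb.

335.077 lb of product per acre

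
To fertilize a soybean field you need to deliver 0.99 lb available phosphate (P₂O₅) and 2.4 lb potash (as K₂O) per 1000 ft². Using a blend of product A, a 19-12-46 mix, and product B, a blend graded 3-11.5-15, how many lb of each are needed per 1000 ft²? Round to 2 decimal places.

Per-1000 ft² balance (a = product A, b = product B):
P₂O₅: 0.12·a + 0.115·b = 0.99
K₂O: 0.46·a + 0.15·b = 2.4
Solving simultaneously: a = 3.6533, b = 4.79656.

3.65 lb product A, 4.80 lb product B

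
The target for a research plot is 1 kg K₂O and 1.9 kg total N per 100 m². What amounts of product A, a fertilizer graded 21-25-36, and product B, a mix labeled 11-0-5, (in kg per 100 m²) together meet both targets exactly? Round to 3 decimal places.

Per-100 m² balance (a = product A, b = product B):
K₂O: 0.36·a + 0.05·b = 1
N: 0.21·a + 0.11·b = 1.9
Eliminate a: (row1) − 0.36/0.21·(row2) → -0.138571·b = -2.25714, so b = 16.2887.
Back-substitute: a = (1 − 0.05·16.2887) / 0.36 = 0.515464.

0.515 kg product A, 16.289 kg product B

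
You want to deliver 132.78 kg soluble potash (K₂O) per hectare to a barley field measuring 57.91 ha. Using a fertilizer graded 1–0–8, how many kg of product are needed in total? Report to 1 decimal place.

96116.1 kg

Product per hectare = 132.78 / 8% = 1659.75 kg.
Total product = 1659.75 × 57.91 = 96116.12 kg.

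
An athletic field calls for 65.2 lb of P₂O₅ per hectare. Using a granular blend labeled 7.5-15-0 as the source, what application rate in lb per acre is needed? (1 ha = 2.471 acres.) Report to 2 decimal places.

175.91 lb of product per acre

Product per hectare = 65.2 / 15% = 434.667 lb.
Convert to per acre: 434.667 × 0.404694 = 175.907 lb.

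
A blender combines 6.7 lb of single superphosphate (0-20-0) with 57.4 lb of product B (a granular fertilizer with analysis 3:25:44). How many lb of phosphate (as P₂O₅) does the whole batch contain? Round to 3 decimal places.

P₂O₅ mass = 20%×6.7 + 25%×57.4 = 15.69 lb.

15.690 lb P₂O₅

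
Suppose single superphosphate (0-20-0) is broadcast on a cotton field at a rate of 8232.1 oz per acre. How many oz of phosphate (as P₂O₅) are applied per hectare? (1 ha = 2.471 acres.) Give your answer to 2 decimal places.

P₂O₅ per acre = 8232.1 × 20% = 1646.42 oz.
Convert to per hectare: 1646.42 × 2.471 = 4068.304 oz.

4068.30 oz P₂O₅ per hectare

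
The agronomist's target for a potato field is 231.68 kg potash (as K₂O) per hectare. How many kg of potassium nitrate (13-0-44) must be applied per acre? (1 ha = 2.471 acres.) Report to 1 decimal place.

213.1 kg of product per acre

Product per hectare = 231.68 / 44% = 526.545 kg.
Convert to per acre: 526.545 × 0.404694 = 213.09 kg.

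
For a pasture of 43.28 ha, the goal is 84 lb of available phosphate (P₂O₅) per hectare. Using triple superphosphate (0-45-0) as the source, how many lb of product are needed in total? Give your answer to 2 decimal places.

8078.93 lb

Product per hectare = 84 / 45% = 186.667 lb.
Total product = 186.667 × 43.28 = 8078.933 lb.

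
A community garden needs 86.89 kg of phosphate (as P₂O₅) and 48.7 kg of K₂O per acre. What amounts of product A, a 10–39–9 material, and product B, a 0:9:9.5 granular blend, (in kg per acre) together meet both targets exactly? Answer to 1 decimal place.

Let a = kg of product A, b = kg of product B (per acre).
P₂O₅: 0.39·a + 0.09·b = 86.89
K₂O: 0.09·a + 0.095·b = 48.7
Eliminate a: (row1) − 0.39/0.09·(row2) → -0.321667·b = -124.143, so b = 385.938.
Back-substitute: a = (86.89 − 0.09·385.938) / 0.39 = 133.732.

133.7 kg product A, 385.9 kg product B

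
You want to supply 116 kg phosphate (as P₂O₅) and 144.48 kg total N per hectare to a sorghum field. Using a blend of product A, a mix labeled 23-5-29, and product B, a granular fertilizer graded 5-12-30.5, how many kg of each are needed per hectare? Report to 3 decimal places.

459.665 kg product A, 775.139 kg product B

Let a = kg of product A, b = kg of product B (per hectare).
P₂O₅: 0.05·a + 0.12·b = 116
N: 0.23·a + 0.05·b = 144.48
Eliminate a: (row1) − 0.05/0.23·(row2) → 0.10913·b = 84.5913, so b = 775.1394.
Back-substitute: a = (116 − 0.12·775.1394) / 0.05 = 459.6653.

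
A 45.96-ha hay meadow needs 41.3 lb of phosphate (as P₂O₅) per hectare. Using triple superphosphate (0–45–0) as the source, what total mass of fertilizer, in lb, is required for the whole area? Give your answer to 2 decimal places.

4218.11 lb

Product per hectare = 41.3 / 45% = 91.7778 lb.
Total product = 91.7778 × 45.96 = 4218.107 lb.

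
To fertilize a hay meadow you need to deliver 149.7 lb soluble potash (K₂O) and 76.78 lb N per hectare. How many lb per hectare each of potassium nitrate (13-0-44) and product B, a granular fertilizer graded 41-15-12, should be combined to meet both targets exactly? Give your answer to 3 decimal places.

316.525 lb potassium nitrate, 86.907 lb product B

Let a = lb of potassium nitrate, b = lb of product B (per hectare).
K₂O: 0.44·a + 0.12·b = 149.7
N: 0.13·a + 0.41·b = 76.78
Solving simultaneously: a = 316.52549, b = 86.9066.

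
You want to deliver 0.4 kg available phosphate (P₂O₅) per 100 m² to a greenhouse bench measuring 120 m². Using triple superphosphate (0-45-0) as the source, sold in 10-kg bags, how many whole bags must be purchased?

Product per 100 m² = 0.4 / 45% = 0.888889 kg.
Total product = 0.888889 × 120 / 100 = 1.06667 kg.
Bags = ⌈1.06667 / 10⌉ = 1.

1 bags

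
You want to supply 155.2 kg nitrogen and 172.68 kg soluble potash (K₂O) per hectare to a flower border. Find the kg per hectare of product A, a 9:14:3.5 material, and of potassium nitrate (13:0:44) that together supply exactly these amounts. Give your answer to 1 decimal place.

Let a = kg of product A, b = kg of potassium nitrate (per hectare).
N: 0.09·a + 0.13·b = 155.2
K₂O: 0.035·a + 0.44·b = 172.68
Solving simultaneously: a = 1307.83, b = 288.422.

1307.8 kg product A, 288.4 kg potassium nitrate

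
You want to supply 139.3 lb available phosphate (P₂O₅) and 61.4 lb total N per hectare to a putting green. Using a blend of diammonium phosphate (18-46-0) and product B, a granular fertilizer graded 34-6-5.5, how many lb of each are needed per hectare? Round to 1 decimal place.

300.0 lb diammonium phosphate, 21.8 lb product B

Per-hectare balance (a = diammonium phosphate, b = product B):
P₂O₅: 0.46·a + 0.06·b = 139.3
N: 0.18·a + 0.34·b = 61.4
From row1: a = (139.3 − 0.06·b) / 0.46.
Into row2: 0.18·(139.3 − 0.06·b)/0.46 + 0.34·b = 61.4 → b = 21.772, a = 299.986.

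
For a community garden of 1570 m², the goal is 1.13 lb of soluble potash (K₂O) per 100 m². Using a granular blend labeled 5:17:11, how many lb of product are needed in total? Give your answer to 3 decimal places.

161.282 lb

Product per 100 m² = 1.13 / 11% = 10.2727 lb.
Total product = 10.2727 × 1570 / 100 = 161.2818 lb.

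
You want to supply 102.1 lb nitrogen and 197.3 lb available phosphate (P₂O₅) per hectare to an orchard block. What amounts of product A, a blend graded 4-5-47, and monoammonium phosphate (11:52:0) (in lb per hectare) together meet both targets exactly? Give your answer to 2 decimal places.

2051.57 lb product A, 182.16 lb monoammonium phosphate

Let a = lb of product A, b = lb of monoammonium phosphate (per hectare).
N: 0.04·a + 0.11·b = 102.1
P₂O₅: 0.05·a + 0.52·b = 197.3
From row1: a = (102.1 − 0.11·b) / 0.04.
Into row2: 0.05·(102.1 − 0.11·b)/0.04 + 0.52·b = 197.3 → b = 182.157, a = 2051.569.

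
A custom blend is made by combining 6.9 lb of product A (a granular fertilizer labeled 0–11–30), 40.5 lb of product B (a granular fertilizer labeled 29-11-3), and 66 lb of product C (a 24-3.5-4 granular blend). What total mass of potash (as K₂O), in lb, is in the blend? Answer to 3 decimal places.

K₂O mass = 30%×6.9 + 3%×40.5 + 4%×66 = 5.925 lb.

5.925 lb K₂O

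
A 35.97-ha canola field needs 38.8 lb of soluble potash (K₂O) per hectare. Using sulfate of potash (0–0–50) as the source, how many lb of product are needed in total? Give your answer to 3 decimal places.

Product per hectare = 38.8 / 50% = 77.6 lb.
Total product = 77.6 × 35.97 = 2791.272 lb.

2791.272 lb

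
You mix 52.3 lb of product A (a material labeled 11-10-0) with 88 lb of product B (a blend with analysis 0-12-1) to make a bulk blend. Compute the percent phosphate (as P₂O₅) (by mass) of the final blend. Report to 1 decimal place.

11.3% P₂O₅

Total mass = 52.3 + 88 = 140.3 lb.
P₂O₅ mass = 10%×52.3 + 12%×88 = 15.79 lb.
% P₂O₅ = 15.79 / 140.3 = 11.2545%.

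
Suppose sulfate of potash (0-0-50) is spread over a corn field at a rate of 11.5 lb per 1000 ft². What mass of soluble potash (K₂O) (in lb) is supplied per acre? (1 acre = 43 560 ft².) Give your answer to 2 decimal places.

250.47 lb K₂O per acre

K₂O per 1000 ft² = 11.5 × 50% = 5.75 lb.
Convert to per acre: 5.75 × 43.56 = 250.47 lb.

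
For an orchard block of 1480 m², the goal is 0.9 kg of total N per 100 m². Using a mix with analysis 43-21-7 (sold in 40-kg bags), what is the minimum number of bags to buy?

Product per 100 m² = 0.9 / 43% = 2.09302 kg.
Total product = 2.09302 × 1480 / 100 = 30.9767 kg.
Bags = ⌈30.9767 / 40⌉ = 1.

1 bags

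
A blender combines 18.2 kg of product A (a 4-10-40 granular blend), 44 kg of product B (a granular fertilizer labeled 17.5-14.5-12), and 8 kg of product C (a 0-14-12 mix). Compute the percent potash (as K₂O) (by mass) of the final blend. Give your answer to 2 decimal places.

Total mass = 18.2 + 44 + 8 = 70.2 kg.
K₂O mass = 40%×18.2 + 12%×44 + 12%×8 = 13.52 kg.
% K₂O = 13.52 / 70.2 = 19.2593%.

19.26% K₂O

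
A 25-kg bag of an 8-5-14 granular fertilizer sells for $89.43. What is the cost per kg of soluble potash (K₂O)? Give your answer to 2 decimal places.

K₂O in bag = 25 × 14% = 3.5 kg.
Cost per kg K₂O = $89.43 / 3.5 = $25.5514.

$25.55 per kg K₂O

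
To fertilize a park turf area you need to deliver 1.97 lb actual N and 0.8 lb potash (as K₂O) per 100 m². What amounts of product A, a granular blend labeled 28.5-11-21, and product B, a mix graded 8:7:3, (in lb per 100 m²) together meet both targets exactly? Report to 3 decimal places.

0.594 lb product A, 22.509 lb product B

Let a = lb of product A, b = lb of product B (per 100 m²).
N: 0.285·a + 0.08·b = 1.97
K₂O: 0.21·a + 0.03·b = 0.8
Eliminate a: (row1) − 0.285/0.21·(row2) → 0.0392857·b = 0.884286, so b = 22.5091.
Back-substitute: a = (1.97 − 0.08·22.5091) / 0.285 = 0.593939.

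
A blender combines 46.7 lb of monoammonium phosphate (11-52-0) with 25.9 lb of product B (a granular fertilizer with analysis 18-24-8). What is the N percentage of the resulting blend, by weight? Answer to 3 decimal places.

13.497% N

Total mass = 46.7 + 25.9 = 72.6 lb.
N mass = 11%×46.7 + 18%×25.9 = 9.799 lb.
% N = 9.799 / 72.6 = 13.4972%.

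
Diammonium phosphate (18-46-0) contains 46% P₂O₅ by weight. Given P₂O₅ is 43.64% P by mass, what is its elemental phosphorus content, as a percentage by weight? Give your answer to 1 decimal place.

%P = 46 × 0.4364 = 20.0744%.

20.1% P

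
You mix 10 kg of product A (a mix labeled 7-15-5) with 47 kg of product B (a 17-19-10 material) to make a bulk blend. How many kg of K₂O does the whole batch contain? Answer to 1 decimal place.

5.2 kg K₂O

K₂O mass = 5%×10 + 10%×47 = 5.2 kg.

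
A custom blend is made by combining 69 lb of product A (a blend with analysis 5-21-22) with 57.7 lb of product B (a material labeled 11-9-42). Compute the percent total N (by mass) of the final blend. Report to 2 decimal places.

Total mass = 69 + 57.7 = 126.7 lb.
N mass = 5%×69 + 11%×57.7 = 9.797 lb.
% N = 9.797 / 126.7 = 7.73244%.

7.73% N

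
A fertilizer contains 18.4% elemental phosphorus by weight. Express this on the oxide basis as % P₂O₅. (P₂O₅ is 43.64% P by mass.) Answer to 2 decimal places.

%P₂O₅ = 18.4 / 0.4364 = 42.1632%.

42.16% P₂O₅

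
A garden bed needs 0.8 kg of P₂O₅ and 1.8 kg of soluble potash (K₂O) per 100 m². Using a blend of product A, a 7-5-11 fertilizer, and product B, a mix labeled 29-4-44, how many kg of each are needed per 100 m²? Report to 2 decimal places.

15.91 kg product A, 0.11 kg product B

Per-100 m² balance (a = product A, b = product B):
P₂O₅: 0.05·a + 0.04·b = 0.8
K₂O: 0.11·a + 0.44·b = 1.8
From row1: a = (0.8 − 0.04·b) / 0.05.
Into row2: 0.11·(0.8 − 0.04·b)/0.05 + 0.44·b = 1.8 → b = 0.113636, a = 15.9091.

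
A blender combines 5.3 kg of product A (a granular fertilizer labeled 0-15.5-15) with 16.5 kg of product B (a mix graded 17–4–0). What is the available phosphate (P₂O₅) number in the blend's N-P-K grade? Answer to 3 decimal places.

Total mass = 5.3 + 16.5 = 21.8 kg.
P₂O₅ mass = 15.5%×5.3 + 4%×16.5 = 1.4815 kg.
% P₂O₅ = 1.4815 / 21.8 = 6.79587%.

6.796% P₂O₅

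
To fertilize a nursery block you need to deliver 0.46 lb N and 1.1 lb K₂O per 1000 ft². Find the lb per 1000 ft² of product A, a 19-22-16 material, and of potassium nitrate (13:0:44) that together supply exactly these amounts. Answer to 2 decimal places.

0.95 lb product A, 2.16 lb potassium nitrate

Per-1000 ft² balance (a = product A, b = potassium nitrate):
N: 0.19·a + 0.13·b = 0.46
K₂O: 0.16·a + 0.44·b = 1.1
Eliminate b: (row1) − 0.13/0.44·(row2) → 0.142727·a = 0.135, so a = 0.94586.
Then b = (1.1 − 0.16·0.94586) / 0.44 = 2.15605.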